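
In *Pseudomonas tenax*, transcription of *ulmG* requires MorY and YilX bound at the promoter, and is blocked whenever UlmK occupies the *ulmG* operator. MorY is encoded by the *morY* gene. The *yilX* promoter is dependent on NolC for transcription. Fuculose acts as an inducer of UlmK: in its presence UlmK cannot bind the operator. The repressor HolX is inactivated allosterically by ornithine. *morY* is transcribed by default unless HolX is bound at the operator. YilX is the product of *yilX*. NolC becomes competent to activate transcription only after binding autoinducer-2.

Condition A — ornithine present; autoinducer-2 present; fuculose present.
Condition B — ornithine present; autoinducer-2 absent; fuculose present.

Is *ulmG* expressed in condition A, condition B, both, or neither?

A only

Condition A:
Ornithine is present, so HolX is inactive.
With no repressor bound, *morY* is transcribed.
So MorY is produced and active.
Autoinducer-2 is present, so NolC is active.
No repressor is bound and NolC is active, so *yilX* is transcribed.
So YilX is produced and active.
Fuculose is present, so UlmK is inactive.
No repressor is bound and MorY and YilX are active, so *ulmG* is transcribed.
→ *ulmG* is ON in A.
Condition B:
Ornithine is present, so HolX is inactive.
With no repressor bound, *morY* is transcribed.
So MorY is produced and active.
Autoinducer-2 is absent, so NolC is inactive.
Required activator NolC is absent, so *yilX* is not transcribed.
So YilX is not produced.
Fuculose is present, so UlmK is inactive.
Required activator YilX is absent, so *ulmG* is not transcribed.
→ *ulmG* is OFF in B.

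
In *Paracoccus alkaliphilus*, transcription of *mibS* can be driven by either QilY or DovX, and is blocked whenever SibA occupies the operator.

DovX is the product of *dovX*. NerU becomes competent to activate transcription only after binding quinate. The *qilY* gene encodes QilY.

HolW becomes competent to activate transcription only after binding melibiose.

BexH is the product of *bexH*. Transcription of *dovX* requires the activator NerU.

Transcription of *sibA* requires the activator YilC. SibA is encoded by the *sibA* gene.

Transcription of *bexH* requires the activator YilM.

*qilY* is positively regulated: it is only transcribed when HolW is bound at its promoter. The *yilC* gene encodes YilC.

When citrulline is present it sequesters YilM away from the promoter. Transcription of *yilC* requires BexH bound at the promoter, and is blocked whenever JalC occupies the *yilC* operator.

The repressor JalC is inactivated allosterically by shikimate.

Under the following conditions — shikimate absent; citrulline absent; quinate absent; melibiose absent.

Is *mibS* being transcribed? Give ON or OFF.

Melibiose is absent, so HolW is inactive.
Required activator HolW is absent, so *qilY* is not transcribed.
So QilY is not produced.
Citrulline is absent, so YilM is active.
No repressor is bound and YilM is active, so *bexH* is transcribed.
So BexH is produced and active.
Shikimate is absent, so JalC is active.
With repressor JalC bound, *yilC* is not transcribed.
So YilC is not produced.
Required activator YilC is absent, so *sibA* is not transcribed.
So SibA is not produced.
Quinate is absent, so NerU is inactive.
Required activator NerU is absent, so *dovX* is not transcribed.
So DovX is not produced.
No activator is available at the *mibS* promoter, so *mibS* is not transcribed.

OFF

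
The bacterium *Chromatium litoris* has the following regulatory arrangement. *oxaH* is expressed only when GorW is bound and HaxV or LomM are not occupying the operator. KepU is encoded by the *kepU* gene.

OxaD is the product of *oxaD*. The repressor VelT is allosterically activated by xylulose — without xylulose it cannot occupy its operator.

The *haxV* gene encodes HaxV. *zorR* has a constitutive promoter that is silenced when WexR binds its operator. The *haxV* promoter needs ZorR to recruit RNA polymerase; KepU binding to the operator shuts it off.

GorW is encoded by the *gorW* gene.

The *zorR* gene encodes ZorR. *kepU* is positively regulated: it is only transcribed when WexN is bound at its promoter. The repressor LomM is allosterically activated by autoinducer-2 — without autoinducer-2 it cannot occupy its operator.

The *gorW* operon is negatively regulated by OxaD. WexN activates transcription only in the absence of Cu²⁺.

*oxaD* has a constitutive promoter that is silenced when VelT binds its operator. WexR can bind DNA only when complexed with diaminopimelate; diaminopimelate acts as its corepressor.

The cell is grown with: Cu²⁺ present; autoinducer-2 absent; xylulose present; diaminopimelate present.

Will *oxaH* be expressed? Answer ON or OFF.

ON

Xylulose is present, so VelT is active.
With repressor VelT bound, *oxaD* is not transcribed.
So OxaD is not produced.
With no repressor bound, *gorW* is transcribed.
So GorW is produced and active.
Cu²⁺ is present, so WexN is inactive.
Required activator WexN is absent, so *kepU* is not transcribed.
So KepU is not produced.
Diaminopimelate is present, so WexR is active.
With repressor WexR bound, *zorR* is not transcribed.
So ZorR is not produced.
Required activator ZorR is absent, so *haxV* is not transcribed.
So HaxV is not produced.
Autoinducer-2 is absent, so LomM is inactive.
No repressor is bound and GorW is active, so *oxaH* is transcribed.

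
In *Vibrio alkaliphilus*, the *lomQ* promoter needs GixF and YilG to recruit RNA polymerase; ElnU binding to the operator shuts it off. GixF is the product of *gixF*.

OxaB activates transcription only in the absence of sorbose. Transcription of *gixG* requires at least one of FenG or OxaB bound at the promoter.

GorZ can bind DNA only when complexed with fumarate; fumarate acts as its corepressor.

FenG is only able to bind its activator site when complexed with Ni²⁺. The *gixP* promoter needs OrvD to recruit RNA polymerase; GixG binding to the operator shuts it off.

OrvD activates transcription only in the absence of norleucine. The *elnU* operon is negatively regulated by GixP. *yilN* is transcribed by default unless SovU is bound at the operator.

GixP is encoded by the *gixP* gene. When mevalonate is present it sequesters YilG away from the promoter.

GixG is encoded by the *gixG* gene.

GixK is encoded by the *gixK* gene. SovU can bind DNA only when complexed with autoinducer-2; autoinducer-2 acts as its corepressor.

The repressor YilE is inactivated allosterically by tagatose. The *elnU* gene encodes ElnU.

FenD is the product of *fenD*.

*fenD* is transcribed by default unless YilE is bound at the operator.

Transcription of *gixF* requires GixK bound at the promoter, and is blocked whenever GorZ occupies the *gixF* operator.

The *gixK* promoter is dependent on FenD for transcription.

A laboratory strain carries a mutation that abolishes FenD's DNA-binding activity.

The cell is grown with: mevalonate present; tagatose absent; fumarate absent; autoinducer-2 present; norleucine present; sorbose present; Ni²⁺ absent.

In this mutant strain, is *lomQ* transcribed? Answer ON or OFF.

Ni²⁺ is absent, so FenG is inactive.
Sorbose is present, so OxaB is inactive.
No activator is available at the *gixG* promoter, so *gixG* is not transcribed.
So GixG is not produced.
Norleucine is present, so OrvD is inactive.
Required activator OrvD is absent, so *gixP* is not transcribed.
So GixP is not produced.
With no repressor bound, *elnU* is transcribed.
So ElnU is produced and active.
FenD is non-functional in this strain, so it has no effect.
Required activator FenD is absent, so *gixK* is not transcribed.
So GixK is not produced.
Fumarate is absent, so GorZ is inactive.
Required activator GixK is absent, so *gixF* is not transcribed.
So GixF is not produced.
Mevalonate is present, so YilG is inactive.
With repressor ElnU bound, *lomQ* is not transcribed.

OFF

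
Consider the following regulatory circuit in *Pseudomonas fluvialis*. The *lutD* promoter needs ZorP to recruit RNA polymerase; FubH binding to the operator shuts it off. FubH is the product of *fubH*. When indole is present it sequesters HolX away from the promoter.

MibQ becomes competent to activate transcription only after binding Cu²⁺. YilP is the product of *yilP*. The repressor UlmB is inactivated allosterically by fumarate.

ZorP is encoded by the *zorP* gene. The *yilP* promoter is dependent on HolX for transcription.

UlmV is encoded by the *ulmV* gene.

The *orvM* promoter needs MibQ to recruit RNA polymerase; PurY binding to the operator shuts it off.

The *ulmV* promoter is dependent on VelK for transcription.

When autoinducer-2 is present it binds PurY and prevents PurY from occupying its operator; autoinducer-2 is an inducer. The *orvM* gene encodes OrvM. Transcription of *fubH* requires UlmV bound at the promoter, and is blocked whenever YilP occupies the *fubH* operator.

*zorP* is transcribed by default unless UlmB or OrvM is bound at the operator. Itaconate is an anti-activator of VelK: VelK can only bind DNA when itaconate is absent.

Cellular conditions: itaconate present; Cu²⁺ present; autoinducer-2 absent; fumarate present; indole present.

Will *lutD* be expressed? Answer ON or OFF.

ON

Fumarate is present, so UlmB is inactive.
Autoinducer-2 is absent, so PurY is active.
Cu²⁺ is present, so MibQ is active.
With repressor PurY bound, *orvM* is not transcribed.
So OrvM is not produced.
With no repressor bound, *zorP* is transcribed.
So ZorP is produced and active.
Itaconate is present, so VelK is inactive.
Required activator VelK is absent, so *ulmV* is not transcribed.
So UlmV is not produced.
Indole is present, so HolX is inactive.
Required activator HolX is absent, so *yilP* is not transcribed.
So YilP is not produced.
Required activator UlmV is absent, so *fubH* is not transcribed.
So FubH is not produced.
No repressor is bound and ZorP is active, so *lutD* is transcribed.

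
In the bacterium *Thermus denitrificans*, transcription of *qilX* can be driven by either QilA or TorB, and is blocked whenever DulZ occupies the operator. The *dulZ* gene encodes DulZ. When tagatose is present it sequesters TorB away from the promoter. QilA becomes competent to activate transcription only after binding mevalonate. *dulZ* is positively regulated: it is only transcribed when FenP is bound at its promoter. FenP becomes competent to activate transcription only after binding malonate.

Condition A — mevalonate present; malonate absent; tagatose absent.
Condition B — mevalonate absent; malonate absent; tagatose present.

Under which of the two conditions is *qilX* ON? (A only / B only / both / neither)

Condition A:
Mevalonate is present, so QilA is active.
Malonate is absent, so FenP is inactive.
Required activator FenP is absent, so *dulZ* is not transcribed.
So DulZ is not produced.
Tagatose is absent, so TorB is active.
Activator QilA is present, so *qilX* is transcribed.
→ *qilX* is ON in A.
Condition B:
Mevalonate is absent, so QilA is inactive.
Malonate is absent, so FenP is inactive.
Required activator FenP is absent, so *dulZ* is not transcribed.
So DulZ is not produced.
Tagatose is present, so TorB is inactive.
No activator is available at the *qilX* promoter, so *qilX* is not transcribed.
→ *qilX* is OFF in B.

A only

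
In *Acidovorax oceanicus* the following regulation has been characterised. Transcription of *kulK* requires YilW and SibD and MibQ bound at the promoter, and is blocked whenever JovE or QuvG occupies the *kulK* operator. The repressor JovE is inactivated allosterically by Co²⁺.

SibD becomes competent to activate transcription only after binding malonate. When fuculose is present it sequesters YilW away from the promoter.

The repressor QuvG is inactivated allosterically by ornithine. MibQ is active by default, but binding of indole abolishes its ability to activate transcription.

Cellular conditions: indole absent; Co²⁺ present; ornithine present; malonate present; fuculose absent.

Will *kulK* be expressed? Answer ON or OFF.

Co²⁺ is present, so JovE is inactive.
Fuculose is absent, so YilW is active.
Malonate is present, so SibD is active.
Indole is absent, so MibQ is active.
Ornithine is present, so QuvG is inactive.
No repressor is bound and YilW and SibD and MibQ are active, so *kulK* is transcribed.

ON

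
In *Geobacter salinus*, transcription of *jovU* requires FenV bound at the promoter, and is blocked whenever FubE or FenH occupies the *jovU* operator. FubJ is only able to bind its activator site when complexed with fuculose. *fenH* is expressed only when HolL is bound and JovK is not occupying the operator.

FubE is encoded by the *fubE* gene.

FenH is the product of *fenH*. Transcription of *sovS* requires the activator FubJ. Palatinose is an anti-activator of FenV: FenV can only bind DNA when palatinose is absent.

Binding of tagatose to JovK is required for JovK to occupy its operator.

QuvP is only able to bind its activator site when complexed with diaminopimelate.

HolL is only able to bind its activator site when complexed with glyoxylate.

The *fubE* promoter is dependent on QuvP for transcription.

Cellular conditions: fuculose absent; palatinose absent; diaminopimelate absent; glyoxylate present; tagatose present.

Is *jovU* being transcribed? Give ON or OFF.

ON

Diaminopimelate is absent, so QuvP is inactive.
Required activator QuvP is absent, so *fubE* is not transcribed.
So FubE is not produced.
Glyoxylate is present, so HolL is active.
Tagatose is present, so JovK is active.
With repressor JovK bound, *fenH* is not transcribed.
So FenH is not produced.
Palatinose is absent, so FenV is active.
No repressor is bound and FenV is active, so *jovU* is transcribed.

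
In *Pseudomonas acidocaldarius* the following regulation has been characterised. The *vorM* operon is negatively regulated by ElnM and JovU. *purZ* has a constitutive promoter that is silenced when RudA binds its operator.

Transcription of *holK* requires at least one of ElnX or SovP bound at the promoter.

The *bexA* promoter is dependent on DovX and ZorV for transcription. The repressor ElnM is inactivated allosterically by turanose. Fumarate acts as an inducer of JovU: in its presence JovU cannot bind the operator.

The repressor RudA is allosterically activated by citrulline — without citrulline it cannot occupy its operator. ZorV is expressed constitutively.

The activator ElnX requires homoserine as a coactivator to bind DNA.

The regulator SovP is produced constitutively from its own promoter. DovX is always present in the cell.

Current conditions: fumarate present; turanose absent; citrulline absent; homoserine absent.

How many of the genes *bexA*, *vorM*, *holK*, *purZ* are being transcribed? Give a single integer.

3

DovX is produced constitutively and is active.
ZorV is produced constitutively and is active.
No repressor is bound and DovX and ZorV are active, so *bexA* is transcribed.
→ *bexA* is ON.
Turanose is absent, so ElnM is active.
Fumarate is present, so JovU is inactive.
With repressor ElnM bound, *vorM* is not transcribed.
→ *vorM* is OFF.
Homoserine is absent, so ElnX is inactive.
SovP is produced constitutively and is active.
Activator SovP is present, so *holK* is transcribed.
→ *holK* is ON.
Citrulline is absent, so RudA is inactive.
With no repressor bound, *purZ* is transcribed.
→ *purZ* is ON.
3 of the 4 genes are transcribed.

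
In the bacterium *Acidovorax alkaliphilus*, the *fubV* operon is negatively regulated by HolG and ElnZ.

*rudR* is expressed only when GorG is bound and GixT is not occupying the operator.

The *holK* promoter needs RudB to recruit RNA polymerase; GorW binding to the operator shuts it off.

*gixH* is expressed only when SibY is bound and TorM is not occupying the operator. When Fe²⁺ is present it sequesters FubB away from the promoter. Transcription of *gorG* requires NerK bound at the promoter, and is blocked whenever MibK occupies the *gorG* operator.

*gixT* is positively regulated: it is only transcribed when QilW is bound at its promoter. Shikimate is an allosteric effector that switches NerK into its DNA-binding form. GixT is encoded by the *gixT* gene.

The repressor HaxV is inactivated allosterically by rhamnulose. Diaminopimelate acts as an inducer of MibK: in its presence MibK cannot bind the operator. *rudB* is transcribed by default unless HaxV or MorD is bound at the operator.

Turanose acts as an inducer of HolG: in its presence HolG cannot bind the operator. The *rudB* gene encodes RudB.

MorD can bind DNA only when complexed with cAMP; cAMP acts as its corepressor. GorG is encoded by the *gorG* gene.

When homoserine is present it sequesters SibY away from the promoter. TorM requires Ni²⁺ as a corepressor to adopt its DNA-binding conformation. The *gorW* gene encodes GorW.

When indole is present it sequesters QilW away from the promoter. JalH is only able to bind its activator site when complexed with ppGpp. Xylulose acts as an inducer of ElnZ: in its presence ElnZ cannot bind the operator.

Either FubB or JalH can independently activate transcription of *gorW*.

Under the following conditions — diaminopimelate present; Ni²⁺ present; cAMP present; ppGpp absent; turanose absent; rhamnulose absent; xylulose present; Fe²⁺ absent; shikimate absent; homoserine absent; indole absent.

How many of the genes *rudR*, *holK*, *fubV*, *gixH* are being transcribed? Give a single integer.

0

Indole is absent, so QilW is active.
No repressor is bound and QilW is active, so *gixT* is transcribed.
So GixT is produced and active.
Diaminopimelate is present, so MibK is inactive.
Shikimate is absent, so NerK is inactive.
Required activator NerK is absent, so *gorG* is not transcribed.
So GorG is not produced.
With repressor GixT bound, *rudR* is not transcribed.
→ *rudR* is OFF.
Rhamnulose is absent, so HaxV is active.
cAMP is present, so MorD is active.
With repressor HaxV bound, *rudB* is not transcribed.
So RudB is not produced.
Fe²⁺ is absent, so FubB is active.
ppGpp is absent, so JalH is inactive.
Activator FubB is present, so *gorW* is transcribed.
So GorW is produced and active.
With repressor GorW bound, *holK* is not transcribed.
→ *holK* is OFF.
Turanose is absent, so HolG is active.
Xylulose is present, so ElnZ is inactive.
With repressor HolG bound, *fubV* is not transcribed.
→ *fubV* is OFF.
Ni²⁺ is present, so TorM is active.
Homoserine is absent, so SibY is active.
With repressor TorM bound, *gixH* is not transcribed.
→ *gixH* is OFF.
0 of the 4 genes are transcribed.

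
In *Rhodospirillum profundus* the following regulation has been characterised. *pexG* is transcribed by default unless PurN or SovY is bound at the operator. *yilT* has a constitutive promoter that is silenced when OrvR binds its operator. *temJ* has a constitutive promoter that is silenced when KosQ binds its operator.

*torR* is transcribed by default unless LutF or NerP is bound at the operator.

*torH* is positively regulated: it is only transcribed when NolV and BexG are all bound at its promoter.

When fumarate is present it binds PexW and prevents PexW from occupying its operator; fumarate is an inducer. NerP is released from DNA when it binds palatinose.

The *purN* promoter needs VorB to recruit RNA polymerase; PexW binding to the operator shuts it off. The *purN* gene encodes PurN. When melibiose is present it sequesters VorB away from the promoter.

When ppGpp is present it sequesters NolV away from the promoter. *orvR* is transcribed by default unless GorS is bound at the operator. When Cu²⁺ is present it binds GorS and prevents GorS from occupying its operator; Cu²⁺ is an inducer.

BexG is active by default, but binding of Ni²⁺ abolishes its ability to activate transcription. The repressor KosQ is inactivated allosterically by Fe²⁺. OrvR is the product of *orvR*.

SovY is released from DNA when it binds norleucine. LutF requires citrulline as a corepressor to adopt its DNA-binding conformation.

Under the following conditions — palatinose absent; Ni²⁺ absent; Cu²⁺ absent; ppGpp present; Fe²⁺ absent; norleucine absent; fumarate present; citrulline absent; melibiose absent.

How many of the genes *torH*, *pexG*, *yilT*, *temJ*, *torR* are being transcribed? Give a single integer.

1

ppGpp is present, so NolV is inactive.
Ni²⁺ is absent, so BexG is active.
Required activator NolV is absent, so *torH* is not transcribed.
→ *torH* is OFF.
Melibiose is absent, so VorB is active.
Fumarate is present, so PexW is inactive.
No repressor is bound and VorB is active, so *purN* is transcribed.
So PurN is produced and active.
Norleucine is absent, so SovY is active.
With repressor PurN bound, *pexG* is not transcribed.
→ *pexG* is OFF.
Cu²⁺ is absent, so GorS is active.
With repressor GorS bound, *orvR* is not transcribed.
So OrvR is not produced.
With no repressor bound, *yilT* is transcribed.
→ *yilT* is ON.
Fe²⁺ is absent, so KosQ is active.
With repressor KosQ bound, *temJ* is not transcribed.
→ *temJ* is OFF.
Citrulline is absent, so LutF is inactive.
Palatinose is absent, so NerP is active.
With repressor NerP bound, *torR* is not transcribed.
→ *torR* is OFF.
1 of the 5 genes is transcribed.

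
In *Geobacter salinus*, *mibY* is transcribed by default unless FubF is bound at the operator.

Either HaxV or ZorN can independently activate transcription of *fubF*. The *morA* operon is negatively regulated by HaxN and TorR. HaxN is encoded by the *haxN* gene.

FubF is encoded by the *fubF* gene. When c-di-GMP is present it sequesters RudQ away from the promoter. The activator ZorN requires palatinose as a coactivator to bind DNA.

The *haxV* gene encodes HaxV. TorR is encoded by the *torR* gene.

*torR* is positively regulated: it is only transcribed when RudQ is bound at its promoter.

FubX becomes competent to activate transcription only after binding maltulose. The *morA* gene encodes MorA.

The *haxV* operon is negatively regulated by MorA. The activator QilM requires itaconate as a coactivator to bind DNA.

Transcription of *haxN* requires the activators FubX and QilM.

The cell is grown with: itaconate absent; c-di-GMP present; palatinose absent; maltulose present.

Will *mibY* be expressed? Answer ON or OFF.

ON

Maltulose is present, so FubX is active.
Itaconate is absent, so QilM is inactive.
Required activator QilM is absent, so *haxN* is not transcribed.
So HaxN is not produced.
c-di-GMP is present, so RudQ is inactive.
Required activator RudQ is absent, so *torR* is not transcribed.
So TorR is not produced.
With no repressor bound, *morA* is transcribed.
So MorA is produced and active.
With repressor MorA bound, *haxV* is not transcribed.
So HaxV is not produced.
Palatinose is absent, so ZorN is inactive.
No activator is available at the *fubF* promoter, so *fubF* is not transcribed.
So FubF is not produced.
With no repressor bound, *mibY* is transcribed.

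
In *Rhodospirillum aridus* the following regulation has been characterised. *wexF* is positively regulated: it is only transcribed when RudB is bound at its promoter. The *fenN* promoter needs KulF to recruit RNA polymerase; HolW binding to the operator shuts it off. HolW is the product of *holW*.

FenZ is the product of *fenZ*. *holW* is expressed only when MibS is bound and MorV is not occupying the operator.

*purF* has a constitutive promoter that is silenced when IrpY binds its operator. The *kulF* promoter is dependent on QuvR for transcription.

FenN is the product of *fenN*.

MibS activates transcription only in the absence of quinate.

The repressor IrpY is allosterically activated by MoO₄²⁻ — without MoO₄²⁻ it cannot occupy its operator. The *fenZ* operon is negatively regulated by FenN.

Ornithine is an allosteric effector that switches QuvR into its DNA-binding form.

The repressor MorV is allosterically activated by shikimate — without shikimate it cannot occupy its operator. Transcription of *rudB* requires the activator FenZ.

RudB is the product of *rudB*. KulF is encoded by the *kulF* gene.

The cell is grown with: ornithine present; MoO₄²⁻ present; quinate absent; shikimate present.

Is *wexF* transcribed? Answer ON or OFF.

OFF

Ornithine is present, so QuvR is active.
No repressor is bound and QuvR is active, so *kulF* is transcribed.
So KulF is produced and active.
Shikimate is present, so MorV is active.
Quinate is absent, so MibS is active.
With repressor MorV bound, *holW* is not transcribed.
So HolW is not produced.
No repressor is bound and KulF is active, so *fenN* is transcribed.
So FenN is produced and active.
With repressor FenN bound, *fenZ* is not transcribed.
So FenZ is not produced.
Required activator FenZ is absent, so *rudB* is not transcribed.
So RudB is not produced.
Required activator RudB is absent, so *wexF* is not transcribed.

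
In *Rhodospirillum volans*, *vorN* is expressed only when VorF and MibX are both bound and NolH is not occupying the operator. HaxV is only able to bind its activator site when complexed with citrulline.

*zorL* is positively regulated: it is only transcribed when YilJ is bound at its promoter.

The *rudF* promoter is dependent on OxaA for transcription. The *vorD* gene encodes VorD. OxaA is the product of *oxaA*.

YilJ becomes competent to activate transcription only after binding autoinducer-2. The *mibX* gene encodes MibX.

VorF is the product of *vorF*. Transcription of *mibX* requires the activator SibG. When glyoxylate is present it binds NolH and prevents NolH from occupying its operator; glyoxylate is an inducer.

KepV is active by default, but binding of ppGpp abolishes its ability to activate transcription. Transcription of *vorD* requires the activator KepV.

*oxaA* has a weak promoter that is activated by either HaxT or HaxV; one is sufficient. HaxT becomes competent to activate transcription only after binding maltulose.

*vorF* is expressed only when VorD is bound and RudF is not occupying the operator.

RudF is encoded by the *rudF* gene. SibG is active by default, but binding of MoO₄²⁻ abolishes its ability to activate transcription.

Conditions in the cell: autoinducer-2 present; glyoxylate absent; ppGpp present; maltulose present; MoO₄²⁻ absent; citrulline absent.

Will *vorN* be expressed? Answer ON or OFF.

OFF

Glyoxylate is absent, so NolH is active.
Maltulose is present, so HaxT is active.
Citrulline is absent, so HaxV is inactive.
Activator HaxT is present, so *oxaA* is transcribed.
So OxaA is produced and active.
No repressor is bound and OxaA is active, so *rudF* is transcribed.
So RudF is produced and active.
ppGpp is present, so KepV is inactive.
Required activator KepV is absent, so *vorD* is not transcribed.
So VorD is not produced.
With repressor RudF bound, *vorF* is not transcribed.
So VorF is not produced.
MoO₄²⁻ is absent, so SibG is active.
No repressor is bound and SibG is active, so *mibX* is transcribed.
So MibX is produced and active.
With repressor NolH bound, *vorN* is not transcribed.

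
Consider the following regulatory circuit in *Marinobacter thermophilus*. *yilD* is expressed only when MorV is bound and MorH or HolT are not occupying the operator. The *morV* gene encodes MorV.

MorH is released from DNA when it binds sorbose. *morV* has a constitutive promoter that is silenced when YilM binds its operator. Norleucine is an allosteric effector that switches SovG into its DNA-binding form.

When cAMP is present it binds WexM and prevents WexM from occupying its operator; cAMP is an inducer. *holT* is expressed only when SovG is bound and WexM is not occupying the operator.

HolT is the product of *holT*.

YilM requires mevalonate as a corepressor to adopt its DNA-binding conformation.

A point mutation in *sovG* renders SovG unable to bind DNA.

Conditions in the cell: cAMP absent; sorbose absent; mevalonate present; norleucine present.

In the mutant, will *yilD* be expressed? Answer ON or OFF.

OFF

Mevalonate is present, so YilM is active.
With repressor YilM bound, *morV* is not transcribed.
So MorV is not produced.
Sorbose is absent, so MorH is active.
cAMP is absent, so WexM is active.
SovG is non-functional in this strain, so it has no effect.
With repressor WexM bound, *holT* is not transcribed.
So HolT is not produced.
With repressor MorH bound, *yilD* is not transcribed.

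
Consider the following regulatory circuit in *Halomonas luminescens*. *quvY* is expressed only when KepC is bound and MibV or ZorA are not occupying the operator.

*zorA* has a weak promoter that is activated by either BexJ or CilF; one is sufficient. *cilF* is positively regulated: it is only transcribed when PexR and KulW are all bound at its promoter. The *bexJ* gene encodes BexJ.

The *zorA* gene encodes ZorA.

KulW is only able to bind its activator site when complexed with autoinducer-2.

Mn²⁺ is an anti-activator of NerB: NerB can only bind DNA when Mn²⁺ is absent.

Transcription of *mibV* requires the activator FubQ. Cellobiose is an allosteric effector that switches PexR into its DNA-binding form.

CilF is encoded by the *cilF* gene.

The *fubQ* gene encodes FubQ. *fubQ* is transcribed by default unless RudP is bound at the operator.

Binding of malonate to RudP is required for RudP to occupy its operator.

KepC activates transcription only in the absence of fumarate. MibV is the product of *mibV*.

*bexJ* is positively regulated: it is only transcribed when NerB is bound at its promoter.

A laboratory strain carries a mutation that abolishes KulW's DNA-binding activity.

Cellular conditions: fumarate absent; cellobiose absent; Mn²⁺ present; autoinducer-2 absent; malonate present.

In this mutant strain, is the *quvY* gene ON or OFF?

ON

Malonate is present, so RudP is active.
With repressor RudP bound, *fubQ* is not transcribed.
So FubQ is not produced.
Required activator FubQ is absent, so *mibV* is not transcribed.
So MibV is not produced.
Mn²⁺ is present, so NerB is inactive.
Required activator NerB is absent, so *bexJ* is not transcribed.
So BexJ is not produced.
Cellobiose is absent, so PexR is inactive.
KulW is non-functional in this strain, so it has no effect.
Required activator PexR is absent, so *cilF* is not transcribed.
So CilF is not produced.
No activator is available at the *zorA* promoter, so *zorA* is not transcribed.
So ZorA is not produced.
Fumarate is absent, so KepC is active.
No repressor is bound and KepC is active, so *quvY* is transcribed.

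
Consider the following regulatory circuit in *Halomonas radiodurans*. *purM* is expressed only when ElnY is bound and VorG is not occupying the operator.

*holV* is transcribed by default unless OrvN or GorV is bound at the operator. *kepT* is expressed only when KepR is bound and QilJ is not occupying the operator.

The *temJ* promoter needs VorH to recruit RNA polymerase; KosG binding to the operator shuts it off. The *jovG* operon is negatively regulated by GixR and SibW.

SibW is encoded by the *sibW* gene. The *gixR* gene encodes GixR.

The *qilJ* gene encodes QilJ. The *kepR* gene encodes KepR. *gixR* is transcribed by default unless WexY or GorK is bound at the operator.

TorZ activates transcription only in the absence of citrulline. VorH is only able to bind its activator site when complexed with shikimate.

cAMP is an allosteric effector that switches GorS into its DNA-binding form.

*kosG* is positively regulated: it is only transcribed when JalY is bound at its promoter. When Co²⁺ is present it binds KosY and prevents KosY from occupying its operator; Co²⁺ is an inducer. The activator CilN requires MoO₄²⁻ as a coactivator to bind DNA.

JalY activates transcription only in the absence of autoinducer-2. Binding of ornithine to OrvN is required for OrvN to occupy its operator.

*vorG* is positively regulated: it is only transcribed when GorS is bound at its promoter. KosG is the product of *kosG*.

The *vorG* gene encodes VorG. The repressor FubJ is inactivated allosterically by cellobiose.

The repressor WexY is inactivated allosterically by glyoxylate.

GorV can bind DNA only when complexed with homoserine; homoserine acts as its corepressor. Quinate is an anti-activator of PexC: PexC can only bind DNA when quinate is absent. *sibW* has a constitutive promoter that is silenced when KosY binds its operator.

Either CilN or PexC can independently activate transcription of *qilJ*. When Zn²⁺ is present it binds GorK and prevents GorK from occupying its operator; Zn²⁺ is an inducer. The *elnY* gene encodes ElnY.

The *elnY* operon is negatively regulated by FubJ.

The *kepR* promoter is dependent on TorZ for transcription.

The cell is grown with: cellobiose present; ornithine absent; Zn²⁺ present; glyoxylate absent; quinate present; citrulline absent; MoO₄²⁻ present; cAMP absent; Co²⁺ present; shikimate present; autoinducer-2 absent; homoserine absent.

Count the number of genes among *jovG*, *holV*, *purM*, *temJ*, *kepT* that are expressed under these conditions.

Glyoxylate is absent, so WexY is active.
Zn²⁺ is present, so GorK is inactive.
With repressor WexY bound, *gixR* is not transcribed.
So GixR is not produced.
Co²⁺ is present, so KosY is inactive.
With no repressor bound, *sibW* is transcribed.
So SibW is produced and active.
With repressor SibW bound, *jovG* is not transcribed.
→ *jovG* is OFF.
Ornithine is absent, so OrvN is inactive.
Homoserine is absent, so GorV is inactive.
With no repressor bound, *holV* is transcribed.
→ *holV* is ON.
Cellobiose is present, so FubJ is inactive.
With no repressor bound, *elnY* is transcribed.
So ElnY is produced and active.
cAMP is absent, so GorS is inactive.
Required activator GorS is absent, so *vorG* is not transcribed.
So VorG is not produced.
No repressor is bound and ElnY is active, so *purM* is transcribed.
→ *purM* is ON.
Autoinducer-2 is absent, so JalY is active.
No repressor is bound and JalY is active, so *kosG* is transcribed.
So KosG is produced and active.
Shikimate is present, so VorH is active.
With repressor KosG bound, *temJ* is not transcribed.
→ *temJ* is OFF.
Citrulline is absent, so TorZ is active.
No repressor is bound and TorZ is active, so *kepR* is transcribed.
So KepR is produced and active.
MoO₄²⁻ is present, so CilN is active.
Quinate is present, so PexC is inactive.
Activator CilN is present, so *qilJ* is transcribed.
So QilJ is produced and active.
With repressor QilJ bound, *kepT* is not transcribed.
→ *kepT* is OFF.
2 of the 5 genes are transcribed.

2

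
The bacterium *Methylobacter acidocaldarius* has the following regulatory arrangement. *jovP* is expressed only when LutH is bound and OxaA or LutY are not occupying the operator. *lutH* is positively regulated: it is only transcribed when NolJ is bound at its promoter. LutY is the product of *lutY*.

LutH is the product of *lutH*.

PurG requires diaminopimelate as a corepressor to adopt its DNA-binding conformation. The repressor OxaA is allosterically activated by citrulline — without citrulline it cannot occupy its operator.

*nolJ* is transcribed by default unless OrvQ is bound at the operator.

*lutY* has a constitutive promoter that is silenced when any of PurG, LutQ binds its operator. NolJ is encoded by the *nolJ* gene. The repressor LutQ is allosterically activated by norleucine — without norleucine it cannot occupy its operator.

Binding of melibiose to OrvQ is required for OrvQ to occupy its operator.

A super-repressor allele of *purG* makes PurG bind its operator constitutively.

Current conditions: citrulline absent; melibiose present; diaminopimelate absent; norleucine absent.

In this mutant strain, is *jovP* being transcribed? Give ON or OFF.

OFF

Melibiose is present, so OrvQ is active.
With repressor OrvQ bound, *nolJ* is not transcribed.
So NolJ is not produced.
Required activator NolJ is absent, so *lutH* is not transcribed.
So LutH is not produced.
Citrulline is absent, so OxaA is inactive.
PurG is constitutively active in this strain.
Norleucine is absent, so LutQ is inactive.
With repressor PurG bound, *lutY* is not transcribed.
So LutY is not produced.
Required activator LutH is absent, so *jovP* is not transcribed.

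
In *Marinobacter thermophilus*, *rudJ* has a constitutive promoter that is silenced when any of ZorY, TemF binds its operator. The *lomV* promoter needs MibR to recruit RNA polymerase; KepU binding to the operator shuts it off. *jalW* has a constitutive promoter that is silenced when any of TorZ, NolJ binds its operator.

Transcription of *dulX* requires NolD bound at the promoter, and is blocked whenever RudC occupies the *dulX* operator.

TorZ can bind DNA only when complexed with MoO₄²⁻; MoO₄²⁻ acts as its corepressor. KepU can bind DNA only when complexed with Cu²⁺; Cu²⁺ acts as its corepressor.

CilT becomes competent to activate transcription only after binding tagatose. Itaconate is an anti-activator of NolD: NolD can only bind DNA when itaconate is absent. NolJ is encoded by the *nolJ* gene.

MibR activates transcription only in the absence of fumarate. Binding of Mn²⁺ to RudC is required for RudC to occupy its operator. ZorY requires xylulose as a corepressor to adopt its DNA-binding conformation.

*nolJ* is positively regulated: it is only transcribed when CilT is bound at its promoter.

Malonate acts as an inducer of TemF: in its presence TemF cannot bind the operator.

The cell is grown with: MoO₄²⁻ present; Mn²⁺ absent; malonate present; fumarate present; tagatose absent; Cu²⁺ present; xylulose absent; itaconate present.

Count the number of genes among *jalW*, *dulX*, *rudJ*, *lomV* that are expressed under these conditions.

MoO₄²⁻ is present, so TorZ is active.
Tagatose is absent, so CilT is inactive.
Required activator CilT is absent, so *nolJ* is not transcribed.
So NolJ is not produced.
With repressor TorZ bound, *jalW* is not transcribed.
→ *jalW* is OFF.
Mn²⁺ is absent, so RudC is inactive.
Itaconate is present, so NolD is inactive.
Required activator NolD is absent, so *dulX* is not transcribed.
→ *dulX* is OFF.
Xylulose is absent, so ZorY is inactive.
Malonate is present, so TemF is inactive.
With no repressor bound, *rudJ* is transcribed.
→ *rudJ* is ON.
Cu²⁺ is present, so KepU is active.
Fumarate is present, so MibR is inactive.
With repressor KepU bound, *lomV* is not transcribed.
→ *lomV* is OFF.
1 of the 4 genes is transcribed.

1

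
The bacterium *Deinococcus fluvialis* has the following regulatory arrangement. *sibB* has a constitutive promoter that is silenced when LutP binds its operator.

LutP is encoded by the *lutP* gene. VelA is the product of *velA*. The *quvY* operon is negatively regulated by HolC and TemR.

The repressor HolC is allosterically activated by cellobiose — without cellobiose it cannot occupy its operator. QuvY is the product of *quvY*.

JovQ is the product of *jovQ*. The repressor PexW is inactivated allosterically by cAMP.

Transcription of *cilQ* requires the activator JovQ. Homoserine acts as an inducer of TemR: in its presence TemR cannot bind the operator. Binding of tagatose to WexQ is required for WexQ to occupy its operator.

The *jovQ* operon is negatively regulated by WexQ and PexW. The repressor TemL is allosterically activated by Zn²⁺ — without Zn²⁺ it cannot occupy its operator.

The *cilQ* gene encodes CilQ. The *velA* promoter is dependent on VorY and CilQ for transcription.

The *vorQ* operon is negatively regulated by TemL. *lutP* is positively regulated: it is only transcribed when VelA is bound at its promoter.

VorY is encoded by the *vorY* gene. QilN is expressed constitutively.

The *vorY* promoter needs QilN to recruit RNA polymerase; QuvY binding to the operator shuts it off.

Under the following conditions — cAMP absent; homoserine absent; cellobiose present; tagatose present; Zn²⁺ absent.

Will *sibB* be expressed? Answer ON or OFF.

Cellobiose is present, so HolC is active.
Homoserine is absent, so TemR is active.
With repressor HolC bound, *quvY* is not transcribed.
So QuvY is not produced.
QilN is produced constitutively and is active.
No repressor is bound and QilN is active, so *vorY* is transcribed.
So VorY is produced and active.
Tagatose is present, so WexQ is active.
cAMP is absent, so PexW is active.
With repressor WexQ bound, *jovQ* is not transcribed.
So JovQ is not produced.
Required activator JovQ is absent, so *cilQ* is not transcribed.
So CilQ is not produced.
Required activator CilQ is absent, so *velA* is not transcribed.
So VelA is not produced.
Required activator VelA is absent, so *lutP* is not transcribed.
So LutP is not produced.
With no repressor bound, *sibB* is transcribed.

ON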